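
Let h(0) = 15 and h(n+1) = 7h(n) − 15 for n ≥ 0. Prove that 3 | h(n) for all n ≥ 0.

Base case: h(0) = 15 = 3·5, so 3 | h(0).
Assume 3 | h(m), so h(m) = 3t for some integer t.
Then h(m+1) = 7h(m) − 15 = 7·(3t) − 15 = 3(7t − 5), so 3 | h(m+1).
Hence 3 | h(n) for every n ≥ 0, by induction.

3 | h(n)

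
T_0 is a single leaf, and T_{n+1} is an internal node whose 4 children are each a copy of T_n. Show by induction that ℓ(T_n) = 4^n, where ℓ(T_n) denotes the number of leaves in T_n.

Base case: ℓ(T_0) = 1, and 4^0 = 1.
Assume ℓ(T_r) = 4^r.
Then ℓ(T_{r+1}) = 4·ℓ(T_r) = 4·4^r = 4^{r+1}.
This completes the inductive step, so ℓ(T_n) = 4^n for all n ≥ 0.

ℓ(T_n) = 4^n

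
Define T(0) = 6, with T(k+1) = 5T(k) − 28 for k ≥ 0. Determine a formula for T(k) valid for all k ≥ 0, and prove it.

Claim: T(k) = -5^k + 7.

Base case: T(0) = 6, and -5^0 + 7 = -1 + 7 = 6.
Assume T(r) = -5^r + 7 for some r ≥ 0.
Then T(r+1) = 5T(r) − 28 = 5·(-5^r + 7) − 28 = -5^{r+1} + 35 − 28 = -5^{r+1} + 7.
By induction, T(k) = -5^k + 7 for all k ≥ 0.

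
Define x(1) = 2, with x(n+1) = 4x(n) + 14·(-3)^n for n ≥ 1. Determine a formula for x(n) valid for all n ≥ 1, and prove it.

Claim: x(n) = -4^n − 2·(-3)^n.

Base case: x(1) = 2, and -4^1 − 2·(-3)^1 = -4 + 6 = 2.
Assume x(j) = -4^j − 2·(-3)^j for some j ≥ 1.
Then x(j+1) = 4x(j) + 14·(-3)^j = 4·(-4^j − 2·(-3)^j) + 14·(-3)^j = -4^{j+1} − 8·(-3)^j + 14·(-3)^j = -4^{j+1} + 6·(-3)^j = -4^{j+1} − 2·(-3)^{j+1}.
So the formula holds for j+1, and by induction x(n) = -4^n − 2·(-3)^n for all n ≥ 1.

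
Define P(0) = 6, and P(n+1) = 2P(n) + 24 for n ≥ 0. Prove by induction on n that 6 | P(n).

Base case: P(0) = 6 = 6·1, so 6 | P(0).
Assume 6 | P(k), so P(k) = 6t for some integer t.
Then P(k+1) = 2P(k) + 24 = 2·(6t) + 24 = 6(2t + 4), so 6 | P(k+1).
This completes the inductive step, so 6 | P(n) for all n ≥ 0.

6 | P(n)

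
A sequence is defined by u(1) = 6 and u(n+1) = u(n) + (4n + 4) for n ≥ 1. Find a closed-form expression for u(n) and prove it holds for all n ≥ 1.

Claim: u(n) = 2n^2 + 2n + 2.

Base case: u(1) = 6, and 2·1^2 + 2·1 + 2 = 6.
Assume u(r) = 2r^2 + 2r + 2.
Then u(r+1) = u(r) + (4r + 4) = (2r^2 + 2r + 2) + (4r + 4) = 2r^2 + 6r + 6,
and 2·(r+1)^2 + 2·(r+1) + 2 = 2r^2 + 6r + 6.
By induction, u(n) = 2n^2 + 2n + 2 for all n ≥ 1.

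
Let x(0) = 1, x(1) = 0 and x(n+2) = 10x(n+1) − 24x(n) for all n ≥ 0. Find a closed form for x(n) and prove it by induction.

Claim: x(n) = 3·4^n − 2·6^n.

Base cases: x(0) = 1 and 3·4^0 − 2·6^0 = 1; x(1) = 0 and 3·4^1 − 2·6^1 = 0.
Assume x(i) = 3·4^i − 2·6^i for all 0 ≤ i ≤ j, where j ≥ 1.
Then x(j+1) = 10x(j) − 24x(j−1) = 10·(3·4^j − 2·6^j) − 24·(3·4^{j−1} − 2·6^{j−1}) = 3·(10·4 − 24)4^{j−1} − 2·(10·6 − 24)6^{j−1} = 48·4^{j−1} − 72·6^{j−1} = 3·4^{j+1} − 2·6^{j+1}.
This completes the inductive step, so x(n) = 3·4^n − 2·6^n for all n ≥ 0.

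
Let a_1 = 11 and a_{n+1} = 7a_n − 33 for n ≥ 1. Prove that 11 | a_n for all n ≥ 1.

Base case: a_1 = 11 = 11·1, so 11 | a_1.
Assume 11 | a_j, so a_j = 11t for some integer t.
Then a_{j+1} = 7a_j − 33 = 7·(11t) − 33 = 11(7t − 3), so 11 | a_{j+1}.
By induction, 11 | a_n for all n ≥ 1.

11 | a_n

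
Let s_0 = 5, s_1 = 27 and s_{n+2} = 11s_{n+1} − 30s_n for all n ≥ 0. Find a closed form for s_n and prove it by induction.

Claim: s_n = 3·5^n + 2·6^n.

Base cases: s_0 = 5 and 3·5^0 + 2·6^0 = 5; s_1 = 27 and 3·5^1 + 2·6^1 = 27.
Assume s_j = 3·5^j + 2·6^j for all 0 ≤ j ≤ k, where k ≥ 1.
Then s_{k+1} = 11s_k − 30s_{k−1} = 11·(3·5^k + 2·6^k) − 30·(3·5^{k−1} + 2·6^{k−1}) = 3·(11·5 − 30)5^{k−1} + 2·(11·6 − 30)6^{k−1} = 75·5^{k−1} + 72·6^{k−1} = 3·5^{k+1} + 2·6^{k+1}.
This completes the inductive step, so s_n = 3·5^n + 2·6^n for all n ≥ 0.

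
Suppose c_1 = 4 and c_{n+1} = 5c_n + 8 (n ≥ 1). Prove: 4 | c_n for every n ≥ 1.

Base case: c_1 = 4 = 4·1, so 4 | c_1.
Assume 4 | c_k, so c_k = 4t for some integer t.
Then c_{k+1} = 5c_k + 8 = 5·(4t) + 8 = 4(5t + 2), so 4 | c_{k+1}.
Hence 4 | c_n for every n ≥ 1, by induction.

4 | c_n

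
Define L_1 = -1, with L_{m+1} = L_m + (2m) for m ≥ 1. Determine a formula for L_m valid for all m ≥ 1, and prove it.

Claim: L_m = m^2 − m − 1.

Base case: L_1 = -1, and 1^2 − 1 − 1 = -1.
Assume L_j = j^2 − j − 1.
Then L_{j+1} = L_j + (2j) = (j^2 − j − 1) + (2j) = j^2 + j − 1,
and (j+1)^2 − (j+1) − 1 = j^2 + j − 1.
By induction, L_m = m^2 − m − 1 for all m ≥ 1.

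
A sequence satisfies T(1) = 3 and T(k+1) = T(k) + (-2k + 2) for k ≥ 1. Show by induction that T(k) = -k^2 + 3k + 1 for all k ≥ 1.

Base case: T(1) = 3, and -1^2 + 3·1 + 1 = 3.
Assume T(r) = -r^2 + 3r + 1.
Then T(r+1) = T(r) + (-2r + 2) = (-r^2 + 3r + 1) + (-2r + 2) = -r^2 + r + 3,
and -(r+1)^2 + 3·(r+1) + 1 = -r^2 + r + 3.
By induction, T(k) = -k^2 + 3k + 1 for all k ≥ 1.

T(k) = -k^2 + 3k + 1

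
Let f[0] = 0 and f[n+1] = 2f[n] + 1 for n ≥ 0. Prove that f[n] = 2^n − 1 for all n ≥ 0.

Base case: f[0] = 0, and 2^0 − 1 = 1 − 1 = 0.
Assume f[r] = 2^r − 1 for some r ≥ 0.
Then f[r+1] = 2f[r] + 1 = 2·(2^r − 1) + 1 = 2^{r+1} − 2 + 1 = 2^{r+1} − 1.
So the formula holds for r+1, and by induction f[n] = 2^n − 1 for all n ≥ 0.

f[n] = 2^n − 1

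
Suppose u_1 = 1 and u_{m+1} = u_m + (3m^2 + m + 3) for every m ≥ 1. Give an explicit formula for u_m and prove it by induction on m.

Claim: u_m = m^3 − m^2 + 3m − 2.

Base case: u_1 = 1, and 1^3 − 1^2 + 3·1 − 2 = 1.
Assume u_r = r^3 − r^2 + 3r − 2.
Then u_{r+1} = u_r + (3r^2 + r + 3) = (r^3 − r^2 + 3r − 2) + (3r^2 + r + 3) = r^3 + 2r^2 + 4r + 1,
and (r+1)^3 − (r+1)^2 + 3·(r+1) − 2 = r^3 + 2r^2 + 4r + 1.
This completes the inductive step, so u_m = m^3 − m^2 + 3m − 2 for all m ≥ 1.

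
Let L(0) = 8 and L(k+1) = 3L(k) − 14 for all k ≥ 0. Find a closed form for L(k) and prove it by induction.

Claim: L(k) = 3^k + 7.

Base case: L(0) = 8, and 3^0 + 7 = 1 + 7 = 8.
Assume L(j) = 3^j + 7 for some j ≥ 0.
Then L(j+1) = 3L(j) − 14 = 3·(3^j + 7) − 14 = 3^{j+1} + 21 − 14 = 3^{j+1} + 7.
By induction, L(k) = 3^k + 7 for all k ≥ 0.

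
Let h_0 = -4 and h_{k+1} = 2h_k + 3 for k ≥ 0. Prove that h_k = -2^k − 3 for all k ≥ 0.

Base case: h_0 = -4, and -2^0 − 3 = -1 − 3 = -4.
Assume h_m = -2^m − 3 for some m ≥ 0.
Then h_{m+1} = 2h_m + 3 = 2·(-2^m − 3) + 3 = -2^{m+1} − 6 + 3 = -2^{m+1} − 3.
So the formula holds for m+1, and by induction h_k = -2^k − 3 for all k ≥ 0.

h_k = -2^k − 3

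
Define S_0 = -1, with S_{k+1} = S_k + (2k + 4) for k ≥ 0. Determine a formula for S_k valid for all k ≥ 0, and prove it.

Claim: S_k = k^2 + 3k − 1.

Base case: S_0 = -1, and 0^2 + 3·0 − 1 = -1.
Assume S_m = m^2 + 3m − 1.
Then S_{m+1} = S_m + (2m + 4) = (m^2 + 3m − 1) + (2m + 4) = m^2 + 5m + 3,
and (m+1)^2 + 3·(m+1) − 1 = m^2 + 5m + 3.
By induction, S_k = k^2 + 3k − 1 for all k ≥ 0.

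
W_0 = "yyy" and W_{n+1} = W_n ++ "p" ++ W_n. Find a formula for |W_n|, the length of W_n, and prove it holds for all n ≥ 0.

Claim: |W_n| = 2^{n+2} − 1.

Base case: |W_0| = 3, and 2^{0+2} − 1 = 3.
Assume |W_r| = 2^{r+2} − 1.
Then |W_{r+1}| = |W_r| + 1 + |W_r| = 2|W_r| + 1 = 2(2^{r+2} − 1) + 1 = 2^{r+3} − 2 + 1 = 2^{r+3} − 1.
This completes the inductive step, so |W_n| = 2^{n+2} − 1 for all n ≥ 0.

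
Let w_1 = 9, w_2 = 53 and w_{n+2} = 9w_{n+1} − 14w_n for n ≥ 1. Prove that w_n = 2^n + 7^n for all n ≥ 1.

Base cases: w_1 = 9 and 2^1 + 7^1 = 9; w_2 = 53 and 2^2 + 7^2 = 53.
Assume w_j = 2^j + 7^j for all 1 ≤ j ≤ m, where m ≥ 2.
Then w_{m+1} = 9w_m − 14w_{m−1} = 9·(2^m + 7^m) − 14·(2^{m−1} + 7^{m−1}) = (9·2 − 14)2^{m−1} + (9·7 − 14)7^{m−1} = 4·2^{m−1} + 49·7^{m−1} = 2^{m+1} + 7^{m+1}.
Hence w_n = 2^n + 7^n for every n ≥ 1, by strong induction.

w_n = 2^n + 7^n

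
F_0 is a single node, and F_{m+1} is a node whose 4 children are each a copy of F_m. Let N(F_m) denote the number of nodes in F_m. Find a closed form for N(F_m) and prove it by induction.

Claim: N(F_m) = (4^{m+1} − 1)/3.

Base case: N(F_0) = 1, and (4^{0+1} − 1)/3 = 1.
Assume N(F_r) = (4^{r+1} − 1)/3.
Then N(F_{r+1}) = 1 + 4N(F_r) = 1 + 4·(4^{r+1} − 1)/3 = 1 + (4^{r+2} − 4)/3 = (3 + 4^{r+2} − 4)/3 = (4^{r+2} − 1)/3.
By induction, N(F_m) = (4^{m+1} − 1)/3 for all m ≥ 0.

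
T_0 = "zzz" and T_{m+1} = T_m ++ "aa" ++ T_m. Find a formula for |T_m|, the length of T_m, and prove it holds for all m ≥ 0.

Claim: |T_m| = 5·2^m − 2.

Base case: |T_0| = 3, and 5·2^0 − 2 = 3.
Assume |T_r| = 5·2^r − 2.
Then |T_{r+1}| = |T_r| + 2 + |T_r| = 2|T_r| + 2 = 2(5·2^r − 2) + 2 = 5·2^{r+1} − 4 + 2 = 5·2^{r+1} − 2.
By induction, |T_m| = 5·2^m − 2 for all m ≥ 0.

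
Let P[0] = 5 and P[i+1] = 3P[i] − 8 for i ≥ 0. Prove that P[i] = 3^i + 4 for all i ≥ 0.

Base case: P[0] = 5, and 3^0 + 4 = 1 + 4 = 5.
Assume P[k] = 3^k + 4 for some k ≥ 0.
Then P[k+1] = 3P[k] − 8 = 3·(3^k + 4) − 8 = 3^{k+1} + 12 − 8 = 3^{k+1} + 4.
So the formula holds for k+1, and by induction P[i] = 3^i + 4 for all i ≥ 0.

P[i] = 3^i + 4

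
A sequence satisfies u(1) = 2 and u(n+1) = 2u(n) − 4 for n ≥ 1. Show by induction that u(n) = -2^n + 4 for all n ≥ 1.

Base case: u(1) = 2, and -2^1 + 4 = -2 + 4 = 2.
Assume u(j) = -2^j + 4 for some j ≥ 1.
Then u(j+1) = 2u(j) − 4 = 2·(-2^j + 4) − 4 = -2^{j+1} + 8 − 4 = -2^{j+1} + 4.
Hence u(n) = -2^n + 4 for every n ≥ 1, by induction.

u(n) = -2^n + 4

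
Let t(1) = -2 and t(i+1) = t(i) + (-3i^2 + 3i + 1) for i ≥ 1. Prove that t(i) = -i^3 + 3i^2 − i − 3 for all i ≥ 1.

Base case: t(1) = -2, and -1^3 + 3·1^2 − 1 − 3 = -2.
Assume t(j) = -j^3 + 3j^2 − j − 3.
Then t(j+1) = t(j) + (-3j^2 + 3j + 1) = (-j^3 + 3j^2 − j − 3) + (-3j^2 + 3j + 1) = -j^3 + 2j − 2,
and -(j+1)^3 + 3·(j+1)^2 − (j+1) − 3 = -j^3 + 2j − 2.
This completes the inductive step, so t(i) = -i^3 + 3i^2 − i − 3 for all i ≥ 1.

t(i) = -i^3 + 3i^2 − i − 3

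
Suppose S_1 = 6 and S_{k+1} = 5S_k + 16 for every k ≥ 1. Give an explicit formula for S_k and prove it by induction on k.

Claim: S_k = 2·5^k − 4.

Base case: S_1 = 6, and 2·5^1 − 4 = 10 − 4 = 6.
Assume S_j = 2·5^j − 4 for some j ≥ 1.
Then S_{j+1} = 5S_j + 16 = 5·(2·5^j − 4) + 16 = 10·5^j − 20 + 16 = 2·5^{j+1} − 4.
So the formula holds for j+1, and by induction S_k = 2·5^k − 4 for all k ≥ 1.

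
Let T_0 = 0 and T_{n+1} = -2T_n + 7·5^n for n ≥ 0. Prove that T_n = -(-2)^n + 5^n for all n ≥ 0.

Base case: T_0 = 0, and -(-2)^0 + 5^0 = -1 + 1 = 0.
Assume T_m = -(-2)^m + 5^m for some m ≥ 0.
Then T_{m+1} = -2T_m + 7·5^m = -2·(-(-2)^m + 5^m) + 7·5^m = -(-2)^{m+1} − 2·5^m + 7·5^m = -(-2)^{m+1} + 5·5^m = -(-2)^{m+1} + 5^{m+1}.
By induction, T_n = -(-2)^n + 5^n for all n ≥ 0.

T_n = -(-2)^n + 5^n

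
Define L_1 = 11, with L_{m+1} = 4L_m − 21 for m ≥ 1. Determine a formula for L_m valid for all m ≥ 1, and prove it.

Claim: L_m = 4^m + 7.

Base case: L_1 = 11, and 4^1 + 7 = 4 + 7 = 11.
Assume L_j = 4^j + 7 for some j ≥ 1.
Then L_{j+1} = 4L_j − 21 = 4·(4^j + 7) − 21 = 4^{j+1} + 28 − 21 = 4^{j+1} + 7.
So the formula holds for j+1, and by induction L_m = 4^m + 7 for all m ≥ 1.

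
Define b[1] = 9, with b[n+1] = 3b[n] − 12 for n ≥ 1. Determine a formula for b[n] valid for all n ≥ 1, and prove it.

Claim: b[n] = 3^n + 6.

Base case: b[1] = 9, and 3^1 + 6 = 3 + 6 = 9.
Assume b[r] = 3^r + 6 for some r ≥ 1.
Then b[r+1] = 3b[r] − 12 = 3·(3^r + 6) − 12 = 3^{r+1} + 18 − 12 = 3^{r+1} + 6.
So the formula holds for r+1, and by induction b[n] = 3^n + 6 for all n ≥ 1.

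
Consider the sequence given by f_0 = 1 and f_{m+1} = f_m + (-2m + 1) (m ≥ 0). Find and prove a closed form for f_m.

Claim: f_m = -m^2 + 2m + 1.

Base case: f_0 = 1, and -0^2 + 2·0 + 1 = 1.
Assume f_k = -k^2 + 2k + 1.
Then f_{k+1} = f_k + (-2k + 1) = (-k^2 + 2k + 1) + (-2k + 1) = -k^2 + 2,
and -(k+1)^2 + 2·(k+1) + 1 = -k^2 + 2.
This completes the inductive step, so f_m = -m^2 + 2m + 1 for all m ≥ 0.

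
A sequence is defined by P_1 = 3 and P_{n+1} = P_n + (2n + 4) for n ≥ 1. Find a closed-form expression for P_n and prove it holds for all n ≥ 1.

Claim: P_n = n^2 + 3n − 1.

Base case: P_1 = 3, and 1^2 + 3·1 − 1 = 3.
Assume P_k = k^2 + 3k − 1.
Then P_{k+1} = P_k + (2k + 4) = (k^2 + 3k − 1) + (2k + 4) = k^2 + 5k + 3,
and (k+1)^2 + 3·(k+1) − 1 = k^2 + 5k + 3.
This completes the inductive step, so P_n = n^2 + 3n − 1 for all n ≥ 1.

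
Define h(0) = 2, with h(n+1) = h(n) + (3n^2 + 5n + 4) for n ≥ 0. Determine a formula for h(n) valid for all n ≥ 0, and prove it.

Claim: h(n) = n^3 + n^2 + 2n + 2.

Base case: h(0) = 2, and 0^3 + 0^2 + 2·0 + 2 = 2.
Assume h(r) = r^3 + r^2 + 2r + 2.
Then h(r+1) = h(r) + (3r^2 + 5r + 4) = (r^3 + r^2 + 2r + 2) + (3r^2 + 5r + 4) = r^3 + 4r^2 + 7r + 6,
and (r+1)^3 + (r+1)^2 + 2·(r+1) + 2 = r^3 + 4r^2 + 7r + 6.
This completes the inductive step, so h(n) = n^3 + n^2 + 2n + 2 for all n ≥ 0.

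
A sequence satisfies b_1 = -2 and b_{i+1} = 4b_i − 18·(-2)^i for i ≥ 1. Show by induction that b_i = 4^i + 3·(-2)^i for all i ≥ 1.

Base case: b_1 = -2, and 4^1 + 3·(-2)^1 = 4 − 6 = -2.
Assume b_k = 4^k + 3·(-2)^k for some k ≥ 1.
Then b_{k+1} = 4b_k − 18·(-2)^k = 4·(4^k + 3·(-2)^k) − 18·(-2)^k = 4^{k+1} + 12·(-2)^k − 18·(-2)^k = 4^{k+1} − 6·(-2)^k = 4^{k+1} + 3·(-2)^{k+1}.
This completes the inductive step, so b_i = 4^i + 3·(-2)^i for all i ≥ 1.

b_i = 4^i + 3·(-2)^i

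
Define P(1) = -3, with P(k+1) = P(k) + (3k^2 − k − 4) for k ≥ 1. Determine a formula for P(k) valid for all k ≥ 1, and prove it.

Claim: P(k) = k^3 − 2k^2 − 3k + 1.

Base case: P(1) = -3, and 1^3 − 2·1^2 − 3·1 + 1 = -3.
Assume P(m) = m^3 − 2m^2 − 3m + 1.
Then P(m+1) = P(m) + (3m^2 − m − 4) = (m^3 − 2m^2 − 3m + 1) + (3m^2 − m − 4) = m^3 + m^2 − 4m − 3,
and (m+1)^3 − 2·(m+1)^2 − 3·(m+1) + 1 = m^3 + m^2 − 4m − 3.
By induction, P(k) = k^3 − 2k^2 − 3k + 1 for all k ≥ 1.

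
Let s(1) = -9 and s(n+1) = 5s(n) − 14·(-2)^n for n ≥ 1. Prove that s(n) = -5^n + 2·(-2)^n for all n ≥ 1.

Base case: s(1) = -9, and -5^1 + 2·(-2)^1 = -5 − 4 = -9.
Assume s(m) = -5^m + 2·(-2)^m for some m ≥ 1.
Then s(m+1) = 5s(m) − 14·(-2)^m = 5·(-5^m + 2·(-2)^m) − 14·(-2)^m = -5^{m+1} + 10·(-2)^m − 14·(-2)^m = -5^{m+1} − 4·(-2)^m = -5^{m+1} + 2·(-2)^{m+1}.
This completes the inductive step, so s(n) = -5^n + 2·(-2)^n for all n ≥ 1.

s(n) = -5^n + 2·(-2)^n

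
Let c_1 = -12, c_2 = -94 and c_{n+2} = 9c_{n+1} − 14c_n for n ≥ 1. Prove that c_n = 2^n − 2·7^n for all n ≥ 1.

Base cases: c_1 = -12 and 2^1 − 2·7^1 = -12; c_2 = -94 and 2^2 − 2·7^2 = -94.
Assume c_j = 2^j − 2·7^j for all 1 ≤ j ≤ m, where m ≥ 2.
Then c_{m+1} = 9c_m − 14c_{m−1} = 9·(2^m − 2·7^m) − 14·(2^{m−1} − 2·7^{m−1}) = (9·2 − 14)2^{m−1} − 2·(9·7 − 14)7^{m−1} = 4·2^{m−1} − 98·7^{m−1} = 2^{m+1} − 2·7^{m+1}.
So the formula holds for m+1, and by strong induction c_n = 2^n − 2·7^n for all n ≥ 1.

c_n = 2^n − 2·7^n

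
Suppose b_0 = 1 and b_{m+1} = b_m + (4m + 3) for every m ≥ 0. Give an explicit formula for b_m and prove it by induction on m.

Claim: b_m = 2m^2 + m + 1.

Base case: b_0 = 1, and 2·0^2 + 0 + 1 = 1.
Assume b_k = 2k^2 + k + 1.
Then b_{k+1} = b_k + (4k + 3) = (2k^2 + k + 1) + (4k + 3) = 2k^2 + 5k + 4,
and 2·(k+1)^2 + (k+1) + 1 = 2k^2 + 5k + 4.
Hence b_m = 2m^2 + m + 1 for every m ≥ 0, by induction.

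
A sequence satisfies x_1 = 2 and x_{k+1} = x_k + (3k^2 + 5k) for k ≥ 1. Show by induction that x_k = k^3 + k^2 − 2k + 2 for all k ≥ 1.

Base case: x_1 = 2, and 1^3 + 1^2 − 2·1 + 2 = 2.
Assume x_j = j^3 + j^2 − 2j + 2.
Then x_{j+1} = x_j + (3j^2 + 5j) = (j^3 + j^2 − 2j + 2) + (3j^2 + 5j) = j^3 + 4j^2 + 3j + 2,
and (j+1)^3 + (j+1)^2 − 2·(j+1) + 2 = j^3 + 4j^2 + 3j + 2.
Hence x_k = k^3 + k^2 − 2k + 2 for every k ≥ 1, by induction.

x_k = k^3 + k^2 − 2k + 2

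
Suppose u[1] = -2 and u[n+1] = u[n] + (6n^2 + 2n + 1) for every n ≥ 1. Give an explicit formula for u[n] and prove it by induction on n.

Claim: u[n] = 2n^3 − 2n^2 + n − 3.

Base case: u[1] = -2, and 2·1^3 − 2·1^2 + 1 − 3 = -2.
Assume u[j] = 2j^3 − 2j^2 + j − 3.
Then u[j+1] = u[j] + (6j^2 + 2j + 1) = (2j^3 − 2j^2 + j − 3) + (6j^2 + 2j + 1) = 2j^3 + 4j^2 + 3j − 2,
and 2·(j+1)^3 − 2·(j+1)^2 + (j+1) − 3 = 2j^3 + 4j^2 + 3j − 2.
This completes the inductive step, so u[n] = 2n^3 − 2n^2 + n − 3 for all n ≥ 1.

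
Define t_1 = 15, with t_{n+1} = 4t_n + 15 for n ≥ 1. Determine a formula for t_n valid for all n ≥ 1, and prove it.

Claim: t_n = 5·4^n − 5.

Base case: t_1 = 15, and 5·4^1 − 5 = 20 − 5 = 15.
Assume t_r = 5·4^r − 5 for some r ≥ 1.
Then t_{r+1} = 4t_r + 15 = 4·(5·4^r − 5) + 15 = 20·4^r − 20 + 15 = 5·4^{r+1} − 5.
This completes the inductive step, so t_n = 5·4^n − 5 for all n ≥ 1.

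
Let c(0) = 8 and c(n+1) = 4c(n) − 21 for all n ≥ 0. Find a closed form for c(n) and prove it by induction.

Claim: c(n) = 4^n + 7.

Base case: c(0) = 8, and 4^0 + 7 = 1 + 7 = 8.
Assume c(k) = 4^k + 7 for some k ≥ 0.
Then c(k+1) = 4c(k) − 21 = 4·(4^k + 7) − 21 = 4^{k+1} + 28 − 21 = 4^{k+1} + 7.
This completes the inductive step, so c(n) = 4^n + 7 for all n ≥ 0.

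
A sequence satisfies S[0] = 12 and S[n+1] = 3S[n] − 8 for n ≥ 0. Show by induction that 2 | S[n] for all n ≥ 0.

Base case: S[0] = 12 = 2·6, so 2 | S[0].
Assume 2 | S[r], so S[r] = 2t for some integer t.
Then S[r+1] = 3S[r] − 8 = 3·(2t) − 8 = 2(3t − 4), so 2 | S[r+1].
By induction, 2 | S[n] for all n ≥ 0.

2 | S[n]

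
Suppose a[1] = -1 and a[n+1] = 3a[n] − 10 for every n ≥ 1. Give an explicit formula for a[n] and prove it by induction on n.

Claim: a[n] = -2·3^n + 5.

Base case: a[1] = -1, and -2·3^1 + 5 = -6 + 5 = -1.
Assume a[r] = -2·3^r + 5 for some r ≥ 1.
Then a[r+1] = 3a[r] − 10 = 3·(-2·3^r + 5) − 10 = -6·3^r + 15 − 10 = -2·3^{r+1} + 5.
So the formula holds for r+1, and by induction a[n] = -2·3^n + 5 for all n ≥ 1.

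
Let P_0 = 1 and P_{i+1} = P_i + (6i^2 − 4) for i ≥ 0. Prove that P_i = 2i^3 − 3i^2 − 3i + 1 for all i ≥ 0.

Base case: P_0 = 1, and 2·0^3 − 3·0^2 − 3·0 + 1 = 1.
Assume P_m = 2m^3 − 3m^2 − 3m + 1.
Then P_{m+1} = P_m + (6m^2 − 4) = (2m^3 − 3m^2 − 3m + 1) + (6m^2 − 4) = 2m^3 + 3m^2 − 3m − 3,
and 2·(m+1)^3 − 3·(m+1)^2 − 3·(m+1) + 1 = 2m^3 + 3m^2 − 3m − 3.
Hence P_i = 2i^3 − 3i^2 − 3i + 1 for every i ≥ 0, by induction.

P_i = 2i^3 − 3i^2 − 3i + 1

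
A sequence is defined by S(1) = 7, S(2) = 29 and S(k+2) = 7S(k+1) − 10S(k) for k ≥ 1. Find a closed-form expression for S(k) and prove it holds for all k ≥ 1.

Claim: S(k) = 5^k + 2^k.

Base cases: S(1) = 7 and 5^1 + 2^1 = 7; S(2) = 29 and 5^2 + 2^2 = 29.
Assume S(j) = 5^j + 2^j for all 1 ≤ j ≤ m, where m ≥ 2.
Then S(m+1) = 7S(m) − 10S(m−1) = 7·(5^m + 2^m) − 10·(5^{m−1} + 2^{m−1}) = (7·5 − 10)5^{m−1} + (7·2 − 10)2^{m−1} = 25·5^{m−1} + 4·2^{m−1} = 5^{m+1} + 2^{m+1}.
Hence S(k) = 5^k + 2^k for every k ≥ 1, by strong induction.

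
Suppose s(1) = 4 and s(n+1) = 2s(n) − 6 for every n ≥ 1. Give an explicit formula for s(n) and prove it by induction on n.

Claim: s(n) = -2^n + 6.

Base case: s(1) = 4, and -2^1 + 6 = -2 + 6 = 4.
Assume s(m) = -2^m + 6 for some m ≥ 1.
Then s(m+1) = 2s(m) − 6 = 2·(-2^m + 6) − 6 = -2^{m+1} + 12 − 6 = -2^{m+1} + 6.
This completes the inductive step, so s(n) = -2^n + 6 for all n ≥ 1.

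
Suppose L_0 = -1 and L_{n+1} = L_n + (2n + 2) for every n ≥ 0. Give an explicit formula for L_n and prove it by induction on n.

Claim: L_n = n^2 + n − 1.

Base case: L_0 = -1, and 0^2 + 0 − 1 = -1.
Assume L_r = r^2 + r − 1.
Then L_{r+1} = L_r + (2r + 2) = (r^2 + r − 1) + (2r + 2) = r^2 + 3r + 1,
and (r+1)^2 + (r+1) − 1 = r^2 + 3r + 1.
Hence L_n = n^2 + n − 1 for every n ≥ 0, by induction.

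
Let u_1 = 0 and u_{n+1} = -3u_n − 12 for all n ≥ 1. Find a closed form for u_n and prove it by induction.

Claim: u_n = -(-3)^n − 3.

Base case: u_1 = 0, and -(-3)^1 − 3 = 3 − 3 = 0.
Assume u_k = -(-3)^k − 3 for some k ≥ 1.
Then u_{k+1} = -3u_k − 12 = -3·(-(-3)^k − 3) − 12 = 3·(-3)^k + 9 − 12 = -(-3)^{k+1} − 3.
This completes the inductive step, so u_n = -(-3)^n − 3 for all n ≥ 1.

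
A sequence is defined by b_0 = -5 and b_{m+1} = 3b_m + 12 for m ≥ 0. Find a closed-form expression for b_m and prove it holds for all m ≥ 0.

Claim: b_m = 3^m − 6.

Base case: b_0 = -5, and 3^0 − 6 = 1 − 6 = -5.
Assume b_j = 3^j − 6 for some j ≥ 0.
Then b_{j+1} = 3b_j + 12 = 3·(3^j − 6) + 12 = 3^{j+1} − 18 + 12 = 3^{j+1} − 6.
This completes the inductive step, so b_m = 3^m − 6 for all m ≥ 0.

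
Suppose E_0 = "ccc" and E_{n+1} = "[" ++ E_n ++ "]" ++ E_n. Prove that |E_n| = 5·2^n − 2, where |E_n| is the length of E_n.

Base case: |E_0| = 3, and 5·2^0 − 2 = 3.
Assume |E_k| = 5·2^k − 2.
Then |E_{k+1}| = 1 + |E_k| + 1 + |E_k| = 2|E_k| + 2 = 2(5·2^k − 2) + 2 = 5·2^{k+1} − 4 + 2 = 5·2^{k+1} − 2.
By induction, |E_n| = 5·2^n − 2 for all n ≥ 0.

|E_n| = 5·2^n − 2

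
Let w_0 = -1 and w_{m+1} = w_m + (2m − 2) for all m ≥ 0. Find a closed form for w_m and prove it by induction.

Claim: w_m = m^2 − 3m − 1.

Base case: w_0 = -1, and 0^2 − 3·0 − 1 = -1.
Assume w_j = j^2 − 3j − 1.
Then w_{j+1} = w_j + (2j − 2) = (j^2 − 3j − 1) + (2j − 2) = j^2 − j − 3,
and (j+1)^2 − 3·(j+1) − 1 = j^2 − j − 3.
By induction, w_m = m^2 − 3m − 1 for all m ≥ 0.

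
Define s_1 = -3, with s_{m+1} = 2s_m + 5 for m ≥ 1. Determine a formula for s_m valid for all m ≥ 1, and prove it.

Claim: s_m = 2^m − 5.

Base case: s_1 = -3, and 2^1 − 5 = 2 − 5 = -3.
Assume s_k = 2^k − 5 for some k ≥ 1.
Then s_{k+1} = 2s_k + 5 = 2·(2^k − 5) + 5 = 2^{k+1} − 10 + 5 = 2^{k+1} − 5.
This completes the inductive step, so s_m = 2^m − 5 for all m ≥ 1.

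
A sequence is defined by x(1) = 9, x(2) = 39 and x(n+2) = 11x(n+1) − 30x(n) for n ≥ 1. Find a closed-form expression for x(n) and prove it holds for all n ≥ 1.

Claim: x(n) = 3·5^n − 6^n.

Base cases: x(1) = 9 and 3·5^1 − 6^1 = 9; x(2) = 39 and 3·5^2 − 6^2 = 39.
Assume x(j) = 3·5^j − 6^j for all 1 ≤ j ≤ k, where k ≥ 2.
Then x(k+1) = 11x(k) − 30x(k−1) = 11·(3·5^k − 6^k) − 30·(3·5^{k−1} − 6^{k−1}) = 3·(11·5 − 30)5^{k−1} − (11·6 − 30)6^{k−1} = 75·5^{k−1} − 36·6^{k−1} = 3·5^{k+1} − 6^{k+1}.
By strong induction, x(n) = 3·5^n − 6^n for all n ≥ 1.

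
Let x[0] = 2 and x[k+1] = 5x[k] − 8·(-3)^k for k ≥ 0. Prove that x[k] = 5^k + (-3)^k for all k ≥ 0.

Base case: x[0] = 2, and 5^0 + (-3)^0 = 1 + 1 = 2.
Assume x[r] = 5^r + (-3)^r for some r ≥ 0.
Then x[r+1] = 5x[r] − 8·(-3)^r = 5·(5^r + (-3)^r) − 8·(-3)^r = 5^{r+1} + 5·(-3)^r − 8·(-3)^r = 5^{r+1} − 3·(-3)^r = 5^{r+1} + (-3)^{r+1}.
Hence x[k] = 5^k + (-3)^k for every k ≥ 0, by induction.

x[k] = 5^k + (-3)^k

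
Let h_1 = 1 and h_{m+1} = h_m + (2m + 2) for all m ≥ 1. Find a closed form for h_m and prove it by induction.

Claim: h_m = m^2 + m − 1.

Base case: h_1 = 1, and 1^2 + 1 − 1 = 1.
Assume h_j = j^2 + j − 1.
Then h_{j+1} = h_j + (2j + 2) = (j^2 + j − 1) + (2j + 2) = j^2 + 3j + 1,
and (j+1)^2 + (j+1) − 1 = j^2 + 3j + 1.
This completes the inductive step, so h_m = m^2 + m − 1 for all m ≥ 1.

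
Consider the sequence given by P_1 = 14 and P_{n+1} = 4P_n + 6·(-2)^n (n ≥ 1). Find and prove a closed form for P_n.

Claim: P_n = 3·4^n − (-2)^n.

Base case: P_1 = 14, and 3·4^1 − (-2)^1 = 12 + 2 = 14.
Assume P_m = 3·4^m − (-2)^m for some m ≥ 1.
Then P_{m+1} = 4P_m + 6·(-2)^m = 4·(3·4^m − (-2)^m) + 6·(-2)^m = 3·4^{m+1} − 4·(-2)^m + 6·(-2)^m = 3·4^{m+1} + 2·(-2)^m = 3·4^{m+1} − (-2)^{m+1}.
This completes the inductive step, so P_n = 3·4^n − (-2)^n for all n ≥ 1.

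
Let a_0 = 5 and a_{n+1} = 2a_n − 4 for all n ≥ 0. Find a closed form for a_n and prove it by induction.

Claim: a_n = 2^n + 4.

Base case: a_0 = 5, and 2^0 + 4 = 1 + 4 = 5.
Assume a_k = 2^k + 4 for some k ≥ 0.
Then a_{k+1} = 2a_k − 4 = 2·(2^k + 4) − 4 = 2^{k+1} + 8 − 4 = 2^{k+1} + 4.
This completes the inductive step, so a_n = 2^n + 4 for all n ≥ 0.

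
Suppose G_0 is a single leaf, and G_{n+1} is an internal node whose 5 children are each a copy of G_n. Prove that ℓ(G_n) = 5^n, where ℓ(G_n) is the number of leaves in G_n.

Base case: ℓ(G_0) = 1, and 5^0 = 1.
Assume ℓ(G_r) = 5^r.
Then ℓ(G_{r+1}) = 5·ℓ(G_r) = 5·5^r = 5^{r+1}.
So the formula holds for r+1, and by induction ℓ(G_n) = 5^n for all n ≥ 0.

ℓ(G_n) = 5^n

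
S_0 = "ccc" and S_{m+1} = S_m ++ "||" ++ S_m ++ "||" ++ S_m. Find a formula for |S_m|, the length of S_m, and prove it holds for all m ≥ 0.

Claim: |S_m| = 5·3^m − 2.

Base case: |S_0| = 3, and 5·3^0 − 2 = 3.
Assume |S_k| = 5·3^k − 2.
Then |S_{k+1}| = 3|S_k| + 4 = 3(5·3^k − 2) + 4 = 5·3^{k+1} − 6 + 4 = 5·3^{k+1} − 2.
By induction, |S_m| = 5·3^m − 2 for all m ≥ 0.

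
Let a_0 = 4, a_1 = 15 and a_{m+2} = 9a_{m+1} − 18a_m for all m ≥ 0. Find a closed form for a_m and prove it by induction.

Claim: a_m = 3·3^m + 6^m.

Base cases: a_0 = 4 and 3·3^0 + 6^0 = 4; a_1 = 15 and 3·3^1 + 6^1 = 15.
Assume a_j = 3·3^j + 6^j for all 0 ≤ j ≤ k, where k ≥ 1.
Then a_{k+1} = 9a_k − 18a_{k−1} = 9·(3·3^k + 6^k) − 18·(3·3^{k−1} + 6^{k−1}) = 3·(9·3 − 18)3^{k−1} + (9·6 − 18)6^{k−1} = 27·3^{k−1} + 36·6^{k−1} = 3·3^{k+1} + 6^{k+1}.
Hence a_m = 3·3^m + 6^m for every m ≥ 0, by strong induction.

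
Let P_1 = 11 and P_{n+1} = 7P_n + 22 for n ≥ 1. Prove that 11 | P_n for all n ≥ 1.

Base case: P_1 = 11 = 11·1, so 11 | P_1.
Assume 11 | P_r, so P_r = 11t for some integer t.
Then P_{r+1} = 7P_r + 22 = 7·(11t) + 22 = 11(7t + 2), so 11 | P_{r+1}.
Hence 11 | P_n for every n ≥ 1, by induction.

11 | P_n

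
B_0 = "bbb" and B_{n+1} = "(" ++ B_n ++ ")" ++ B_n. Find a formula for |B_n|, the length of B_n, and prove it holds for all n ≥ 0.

Claim: |B_n| = 5·2^n − 2.

Base case: |B_0| = 3, and 5·2^0 − 2 = 3.
Assume |B_k| = 5·2^k − 2.
Then |B_{k+1}| = 1 + |B_k| + 1 + |B_k| = 2|B_k| + 2 = 2(5·2^k − 2) + 2 = 5·2^{k+1} − 4 + 2 = 5·2^{k+1} − 2.
Hence |B_n| = 5·2^n − 2 for every n ≥ 0, by induction.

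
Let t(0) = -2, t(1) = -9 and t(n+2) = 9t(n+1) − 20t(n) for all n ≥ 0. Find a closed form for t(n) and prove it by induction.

Claim: t(n) = -5^n − 4^n.

Base cases: t(0) = -2 and -5^0 − 4^0 = -2; t(1) = -9 and -5^1 − 4^1 = -9.
Assume t(j) = -5^j − 4^j for all 0 ≤ j ≤ m, where m ≥ 1.
Then t(m+1) = 9t(m) − 20t(m−1) = 9·(-5^m − 4^m) − 20·(-5^{m−1} − 4^{m−1}) = -(9·5 − 20)5^{m−1} − (9·4 − 20)4^{m−1} = -25·5^{m−1} − 16·4^{m−1} = -5^{m+1} − 4^{m+1}.
By strong induction, t(n) = -5^n − 4^n for all n ≥ 0.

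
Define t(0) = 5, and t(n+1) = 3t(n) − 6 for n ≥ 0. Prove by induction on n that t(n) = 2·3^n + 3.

Base case: t(0) = 5, and 2·3^0 + 3 = 2 + 3 = 5.
Assume t(m) = 2·3^m + 3 for some m ≥ 0.
Then t(m+1) = 3t(m) − 6 = 3·(2·3^m + 3) − 6 = 6·3^m + 9 − 6 = 2·3^{m+1} + 3.
Hence t(n) = 2·3^n + 3 for every n ≥ 0, by induction.

t(n) = 2·3^n + 3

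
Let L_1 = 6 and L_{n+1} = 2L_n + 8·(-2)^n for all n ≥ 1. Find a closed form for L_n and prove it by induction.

Claim: L_n = 2^n − 2·(-2)^n.

Base case: L_1 = 6, and 2^1 − 2·(-2)^1 = 2 + 4 = 6.
Assume L_r = 2^r − 2·(-2)^r for some r ≥ 1.
Then L_{r+1} = 2L_r + 8·(-2)^r = 2·(2^r − 2·(-2)^r) + 8·(-2)^r = 2^{r+1} − 4·(-2)^r + 8·(-2)^r = 2^{r+1} + 4·(-2)^r = 2^{r+1} − 2·(-2)^{r+1}.
By induction, L_n = 2^n − 2·(-2)^n for all n ≥ 1.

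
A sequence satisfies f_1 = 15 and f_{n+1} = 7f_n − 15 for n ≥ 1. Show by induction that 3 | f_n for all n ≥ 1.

Base case: f_1 = 15 = 3·5, so 3 | f_1.
Assume 3 | f_k, so f_k = 3t for some integer t.
Then f_{k+1} = 7f_k − 15 = 7·(3t) − 15 = 3(7t − 5), so 3 | f_{k+1}.
Hence 3 | f_n for every n ≥ 1, by induction.

3 | f_n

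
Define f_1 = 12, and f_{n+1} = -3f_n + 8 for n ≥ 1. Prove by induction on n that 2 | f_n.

Base case: f_1 = 12 = 2·6, so 2 | f_1.
Assume 2 | f_j, so f_j = 2t for some integer t.
Then f_{j+1} = -3f_j + 8 = -3·(2t) + 8 = 2(-3t + 4), so 2 | f_{j+1}.
So the property holds for j+1, and by induction 2 | f_n for all n ≥ 1.

2 | f_n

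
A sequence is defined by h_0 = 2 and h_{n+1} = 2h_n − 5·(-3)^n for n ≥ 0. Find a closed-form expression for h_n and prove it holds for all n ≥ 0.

Claim: h_n = 2^n + (-3)^n.

Base case: h_0 = 2, and 2^0 + (-3)^0 = 1 + 1 = 2.
Assume h_r = 2^r + (-3)^r for some r ≥ 0.
Then h_{r+1} = 2h_r − 5·(-3)^r = 2·(2^r + (-3)^r) − 5·(-3)^r = 2^{r+1} + 2·(-3)^r − 5·(-3)^r = 2^{r+1} − 3·(-3)^r = 2^{r+1} + (-3)^{r+1}.
This completes the inductive step, so h_n = 2^n + (-3)^n for all n ≥ 0.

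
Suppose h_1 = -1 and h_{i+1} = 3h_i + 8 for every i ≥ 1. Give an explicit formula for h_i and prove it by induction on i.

Claim: h_i = 3^i − 4.

Base case: h_1 = -1, and 3^1 − 4 = 3 − 4 = -1.
Assume h_m = 3^m − 4 for some m ≥ 1.
Then h_{m+1} = 3h_m + 8 = 3·(3^m − 4) + 8 = 3^{m+1} − 12 + 8 = 3^{m+1} − 4.
So the formula holds for m+1, and by induction h_i = 3^i − 4 for all i ≥ 1.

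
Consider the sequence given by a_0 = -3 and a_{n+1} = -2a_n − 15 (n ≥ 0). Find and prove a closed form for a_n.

Claim: a_n = 2·(-2)^n − 5.

Base case: a_0 = -3, and 2·(-2)^0 − 5 = 2 − 5 = -3.
Assume a_m = 2·(-2)^m − 5 for some m ≥ 0.
Then a_{m+1} = -2a_m − 15 = -2·(2·(-2)^m − 5) − 15 = -4·(-2)^m + 10 − 15 = 2·(-2)^{m+1} − 5.
Hence a_n = 2·(-2)^n − 5 for every n ≥ 0, by induction.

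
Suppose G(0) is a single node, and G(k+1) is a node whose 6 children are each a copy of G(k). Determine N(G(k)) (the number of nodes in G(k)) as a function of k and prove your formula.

Claim: N(G(k)) = (6^{k+1} − 1)/5.

Base case: N(G(0)) = 1, and (6^{0+1} − 1)/5 = 1.
Assume N(G(r)) = (6^{r+1} − 1)/5.
Then N(G(r+1)) = 1 + 6N(G(r)) = 1 + 6·(6^{r+1} − 1)/5 = 1 + (6^{r+2} − 6)/5 = (5 + 6^{r+2} − 6)/5 = (6^{r+2} − 1)/5.
By induction, N(G(k)) = (6^{k+1} − 1)/5 for all k ≥ 0.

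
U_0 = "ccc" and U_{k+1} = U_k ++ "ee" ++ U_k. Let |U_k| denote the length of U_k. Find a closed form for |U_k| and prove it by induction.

Claim: |U_k| = 5·2^k − 2.

Base case: |U_0| = 3, and 5·2^0 − 2 = 3.
Assume |U_m| = 5·2^m − 2.
Then |U_{m+1}| = |U_m| + 2 + |U_m| = 2|U_m| + 2 = 2(5·2^m − 2) + 2 = 5·2^{m+1} − 4 + 2 = 5·2^{m+1} − 2.
So the formula holds for m+1, and by induction |U_k| = 5·2^k − 2 for all k ≥ 0.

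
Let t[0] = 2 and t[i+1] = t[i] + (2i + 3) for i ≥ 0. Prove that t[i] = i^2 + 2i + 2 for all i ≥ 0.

Base case: t[0] = 2, and 0^2 + 2·0 + 2 = 2.
Assume t[m] = m^2 + 2m + 2.
Then t[m+1] = t[m] + (2m + 3) = (m^2 + 2m + 2) + (2m + 3) = m^2 + 4m + 5,
and (m+1)^2 + 2·(m+1) + 2 = m^2 + 4m + 5.
This completes the inductive step, so t[i] = i^2 + 2i + 2 for all i ≥ 0.

t[i] = i^2 + 2i + 2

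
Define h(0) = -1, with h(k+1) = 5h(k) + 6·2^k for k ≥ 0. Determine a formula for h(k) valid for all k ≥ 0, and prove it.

Claim: h(k) = 5^k − 2·2^k.

Base case: h(0) = -1, and 5^0 − 2·2^0 = 1 − 2 = -1.
Assume h(m) = 5^m − 2·2^m for some m ≥ 0.
Then h(m+1) = 5h(m) + 6·2^m = 5·(5^m − 2·2^m) + 6·2^m = 5^{m+1} − 10·2^m + 6·2^m = 5^{m+1} − 4·2^m = 5^{m+1} − 2·2^{m+1}.
Hence h(k) = 5^k − 2·2^k for every k ≥ 0, by induction.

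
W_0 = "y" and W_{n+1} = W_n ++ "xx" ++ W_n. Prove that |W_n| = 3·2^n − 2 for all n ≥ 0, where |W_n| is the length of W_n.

Base case: |W_0| = 1, and 3·2^0 − 2 = 1.
Assume |W_j| = 3·2^j − 2.
Then |W_{j+1}| = |W_j| + 2 + |W_j| = 2|W_j| + 2 = 2(3·2^j − 2) + 2 = 3·2^{j+1} − 4 + 2 = 3·2^{j+1} − 2.
So the formula holds for j+1, and by induction |W_n| = 3·2^n − 2 for all n ≥ 0.

|W_n| = 3·2^n − 2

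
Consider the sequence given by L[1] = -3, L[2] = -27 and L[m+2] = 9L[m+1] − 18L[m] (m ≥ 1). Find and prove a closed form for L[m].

Claim: L[m] = -6^m + 3^m.

Base cases: L[1] = -3 and -6^1 + 3^1 = -3; L[2] = -27 and -6^2 + 3^2 = -27.
Assume L[j] = -6^j + 3^j for all 1 ≤ j ≤ k, where k ≥ 2.
Then L[k+1] = 9L[k] − 18L[k−1] = 9·(-6^k + 3^k) − 18·(-6^{k−1} + 3^{k−1}) = -(9·6 − 18)6^{k−1} + (9·3 − 18)3^{k−1} = -36·6^{k−1} + 9·3^{k−1} = -6^{k+1} + 3^{k+1}.
By strong induction, L[m] = -6^m + 3^m for all m ≥ 1.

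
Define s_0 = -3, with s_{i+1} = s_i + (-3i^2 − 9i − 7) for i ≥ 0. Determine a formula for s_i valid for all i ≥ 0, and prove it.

Claim: s_i = -i^3 − 3i^2 − 3i − 3.

Base case: s_0 = -3, and -0^3 − 3·0^2 − 3·0 − 3 = -3.
Assume s_j = -j^3 − 3j^2 − 3j − 3.
Then s_{j+1} = s_j + (-3j^2 − 9j − 7) = (-j^3 − 3j^2 − 3j − 3) + (-3j^2 − 9j − 7) = -j^3 − 6j^2 − 12j − 10,
and -(j+1)^3 − 3·(j+1)^2 − 3·(j+1) − 3 = -j^3 − 6j^2 − 12j − 10.
Hence s_i = -i^3 − 3i^2 − 3i − 3 for every i ≥ 0, by induction.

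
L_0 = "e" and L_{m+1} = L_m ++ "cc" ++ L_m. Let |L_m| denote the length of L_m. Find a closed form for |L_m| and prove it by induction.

Claim: |L_m| = 3·2^m − 2.

Base case: |L_0| = 1, and 3·2^0 − 2 = 1.
Assume |L_k| = 3·2^k − 2.
Then |L_{k+1}| = |L_k| + 2 + |L_k| = 2|L_k| + 2 = 2(3·2^k − 2) + 2 = 3·2^{k+1} − 4 + 2 = 3·2^{k+1} − 2.
By induction, |L_m| = 3·2^m − 2 for all m ≥ 0.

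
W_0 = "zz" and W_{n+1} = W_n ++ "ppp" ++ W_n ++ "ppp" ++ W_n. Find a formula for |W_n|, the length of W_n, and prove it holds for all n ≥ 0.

Claim: |W_n| = 5·3^n − 3.

Base case: |W_0| = 2, and 5·3^0 − 3 = 2.
Assume |W_k| = 5·3^k − 3.
Then |W_{k+1}| = 3|W_k| + 6 = 3(5·3^k − 3) + 6 = 5·3^{k+1} − 9 + 6 = 5·3^{k+1} − 3.
By induction, |W_n| = 5·3^n − 3 for all n ≥ 0.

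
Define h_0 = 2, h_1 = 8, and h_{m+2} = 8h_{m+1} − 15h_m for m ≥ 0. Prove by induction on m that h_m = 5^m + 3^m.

Base cases: h_0 = 2 and 5^0 + 3^0 = 2; h_1 = 8 and 5^1 + 3^1 = 8.
Assume h_j = 5^j + 3^j for all 0 ≤ j ≤ k, where k ≥ 1.
Then h_{k+1} = 8h_k − 15h_{k−1} = 8·(5^k + 3^k) − 15·(5^{k−1} + 3^{k−1}) = (8·5 − 15)5^{k−1} + (8·3 − 15)3^{k−1} = 25·5^{k−1} + 9·3^{k−1} = 5^{k+1} + 3^{k+1}.
This completes the inductive step, so h_m = 5^m + 3^m for all m ≥ 0.

h_m = 5^m + 3^m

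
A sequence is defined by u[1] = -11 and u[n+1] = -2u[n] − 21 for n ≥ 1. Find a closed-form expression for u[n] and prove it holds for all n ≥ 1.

Claim: u[n] = 2·(-2)^n − 7.

Base case: u[1] = -11, and 2·(-2)^1 − 7 = -4 − 7 = -11.
Assume u[r] = 2·(-2)^r − 7 for some r ≥ 1.
Then u[r+1] = -2u[r] − 21 = -2·(2·(-2)^r − 7) − 21 = -4·(-2)^r + 14 − 21 = 2·(-2)^{r+1} − 7.
By induction, u[n] = 2·(-2)^n − 7 for all n ≥ 1.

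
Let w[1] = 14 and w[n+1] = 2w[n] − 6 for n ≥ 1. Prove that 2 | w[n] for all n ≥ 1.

Base case: w[1] = 14 = 2·7, so 2 | w[1].
Assume 2 | w[k], so w[k] = 2t for some integer t.
Then w[k+1] = 2w[k] − 6 = 2·(2t) − 6 = 2(2t − 3), so 2 | w[k+1].
Hence 2 | w[n] for every n ≥ 1, by induction.

2 | w[n]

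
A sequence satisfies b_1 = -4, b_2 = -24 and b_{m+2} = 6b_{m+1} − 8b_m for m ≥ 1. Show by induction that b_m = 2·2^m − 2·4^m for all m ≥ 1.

Base cases: b_1 = -4 and 2·2^1 − 2·4^1 = -4; b_2 = -24 and 2·2^2 − 2·4^2 = -24.
Assume b_j = 2·2^j − 2·4^j for all 1 ≤ j ≤ k, where k ≥ 2.
Then b_{k+1} = 6b_k − 8b_{k−1} = 6·(2·2^k − 2·4^k) − 8·(2·2^{k−1} − 2·4^{k−1}) = 2·(6·2 − 8)2^{k−1} − 2·(6·4 − 8)4^{k−1} = 8·2^{k−1} − 32·4^{k−1} = 2·2^{k+1} − 2·4^{k+1}.
By strong induction, b_m = 2·2^m − 2·4^m for all m ≥ 1.

b_m = 2·2^m − 2·4^m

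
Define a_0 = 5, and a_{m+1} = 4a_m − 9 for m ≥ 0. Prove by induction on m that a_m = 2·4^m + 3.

Base case: a_0 = 5, and 2·4^0 + 3 = 2 + 3 = 5.
Assume a_j = 2·4^j + 3 for some j ≥ 0.
Then a_{j+1} = 4a_j − 9 = 4·(2·4^j + 3) − 9 = 8·4^j + 12 − 9 = 2·4^{j+1} + 3.
So the formula holds for j+1, and by induction a_m = 2·4^m + 3 for all m ≥ 0.

a_m = 2·4^m + 3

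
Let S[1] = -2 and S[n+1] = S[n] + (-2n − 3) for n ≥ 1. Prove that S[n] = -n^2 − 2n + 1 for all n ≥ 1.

Base case: S[1] = -2, and -1^2 − 2·1 + 1 = -2.
Assume S[r] = -r^2 − 2r + 1.
Then S[r+1] = S[r] + (-2r − 3) = (-r^2 − 2r + 1) + (-2r − 3) = -r^2 − 4r − 2,
and -(r+1)^2 − 2·(r+1) + 1 = -r^2 − 4r − 2.
This completes the inductive step, so S[n] = -n^2 − 2n + 1 for all n ≥ 1.

S[n] = -n^2 − 2n + 1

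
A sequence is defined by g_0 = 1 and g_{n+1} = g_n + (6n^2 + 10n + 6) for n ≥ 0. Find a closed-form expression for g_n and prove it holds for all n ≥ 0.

Claim: g_n = 2n^3 + 2n^2 + 2n + 1.

Base case: g_0 = 1, and 2·0^3 + 2·0^2 + 2·0 + 1 = 1.
Assume g_r = 2r^3 + 2r^2 + 2r + 1.
Then g_{r+1} = g_r + (6r^2 + 10r + 6) = (2r^3 + 2r^2 + 2r + 1) + (6r^2 + 10r + 6) = 2r^3 + 8r^2 + 12r + 7,
and 2·(r+1)^3 + 2·(r+1)^2 + 2·(r+1) + 1 = 2r^3 + 8r^2 + 12r + 7.
Hence g_n = 2n^3 + 2n^2 + 2n + 1 for every n ≥ 0, by induction.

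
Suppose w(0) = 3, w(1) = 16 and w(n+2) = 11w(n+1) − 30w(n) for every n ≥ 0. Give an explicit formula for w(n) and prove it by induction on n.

Claim: w(n) = 6^n + 2·5^n.

Base cases: w(0) = 3 and 6^0 + 2·5^0 = 3; w(1) = 16 and 6^1 + 2·5^1 = 16.
Assume w(j) = 6^j + 2·5^j for all 0 ≤ j ≤ k, where k ≥ 1.
Then w(k+1) = 11w(k) − 30w(k−1) = 11·(6^k + 2·5^k) − 30·(6^{k−1} + 2·5^{k−1}) = (11·6 − 30)6^{k−1} + 2·(11·5 − 30)5^{k−1} = 36·6^{k−1} + 50·5^{k−1} = 6^{k+1} + 2·5^{k+1}.
By strong induction, w(n) = 6^n + 2·5^n for all n ≥ 0.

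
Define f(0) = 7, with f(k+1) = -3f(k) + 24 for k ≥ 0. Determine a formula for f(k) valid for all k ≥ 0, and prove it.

Claim: f(k) = (-3)^k + 6.

Base case: f(0) = 7, and (-3)^0 + 6 = 1 + 6 = 7.
Assume f(j) = (-3)^j + 6 for some j ≥ 0.
Then f(j+1) = -3f(j) + 24 = -3·((-3)^j + 6) + 24 = -3·(-3)^j − 18 + 24 = (-3)^{j+1} + 6.
This completes the inductive step, so f(k) = (-3)^k + 6 for all k ≥ 0.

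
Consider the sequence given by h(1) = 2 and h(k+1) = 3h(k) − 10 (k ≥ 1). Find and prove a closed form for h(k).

Claim: h(k) = -3^k + 5.

Base case: h(1) = 2, and -3^1 + 5 = -3 + 5 = 2.
Assume h(j) = -3^j + 5 for some j ≥ 1.
Then h(j+1) = 3h(j) − 10 = 3·(-3^j + 5) − 10 = -3^{j+1} + 15 − 10 = -3^{j+1} + 5.
This completes the inductive step, so h(k) = -3^k + 5 for all k ≥ 1.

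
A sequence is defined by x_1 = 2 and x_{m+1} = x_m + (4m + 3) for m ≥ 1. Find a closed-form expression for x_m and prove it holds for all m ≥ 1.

Claim: x_m = 2m^2 + m − 1.

Base case: x_1 = 2, and 2·1^2 + 1 − 1 = 2.
Assume x_r = 2r^2 + r − 1.
Then x_{r+1} = x_r + (4r + 3) = (2r^2 + r − 1) + (4r + 3) = 2r^2 + 5r + 2,
and 2·(r+1)^2 + (r+1) − 1 = 2r^2 + 5r + 2.
Hence x_m = 2m^2 + m − 1 for every m ≥ 1, by induction.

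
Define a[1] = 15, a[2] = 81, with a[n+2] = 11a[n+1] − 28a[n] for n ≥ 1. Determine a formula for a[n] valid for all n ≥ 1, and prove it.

Claim: a[n] = 7^n + 2·4^n.

Base cases: a[1] = 15 and 7^1 + 2·4^1 = 15; a[2] = 81 and 7^2 + 2·4^2 = 81.
Assume a[i] = 7^i + 2·4^i for all 1 ≤ i ≤ j, where j ≥ 2.
Then a[j+1] = 11a[j] − 28a[j−1] = 11·(7^j + 2·4^j) − 28·(7^{j−1} + 2·4^{j−1}) = (11·7 − 28)7^{j−1} + 2·(11·4 − 28)4^{j−1} = 49·7^{j−1} + 32·4^{j−1} = 7^{j+1} + 2·4^{j+1}.
Hence a[n] = 7^n + 2·4^n for every n ≥ 1, by strong induction.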